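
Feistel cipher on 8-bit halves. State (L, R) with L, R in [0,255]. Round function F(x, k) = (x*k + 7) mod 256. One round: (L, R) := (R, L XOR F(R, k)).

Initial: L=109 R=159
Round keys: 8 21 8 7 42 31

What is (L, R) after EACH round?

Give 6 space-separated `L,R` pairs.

Round 1 (k=8): L=159 R=146
Round 2 (k=21): L=146 R=158
Round 3 (k=8): L=158 R=101
Round 4 (k=7): L=101 R=84
Round 5 (k=42): L=84 R=170
Round 6 (k=31): L=170 R=201

Answer: 159,146 146,158 158,101 101,84 84,170 170,201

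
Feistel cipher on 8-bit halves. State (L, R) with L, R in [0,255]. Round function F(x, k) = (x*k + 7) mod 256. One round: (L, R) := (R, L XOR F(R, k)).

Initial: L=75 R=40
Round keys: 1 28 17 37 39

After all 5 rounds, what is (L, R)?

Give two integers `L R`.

Round 1 (k=1): L=40 R=100
Round 2 (k=28): L=100 R=223
Round 3 (k=17): L=223 R=178
Round 4 (k=37): L=178 R=30
Round 5 (k=39): L=30 R=43

Answer: 30 43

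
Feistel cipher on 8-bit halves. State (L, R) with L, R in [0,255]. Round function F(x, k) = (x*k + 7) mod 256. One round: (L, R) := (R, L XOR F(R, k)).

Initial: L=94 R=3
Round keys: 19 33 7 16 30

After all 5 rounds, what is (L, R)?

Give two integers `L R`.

Round 1 (k=19): L=3 R=30
Round 2 (k=33): L=30 R=230
Round 3 (k=7): L=230 R=79
Round 4 (k=16): L=79 R=17
Round 5 (k=30): L=17 R=74

Answer: 17 74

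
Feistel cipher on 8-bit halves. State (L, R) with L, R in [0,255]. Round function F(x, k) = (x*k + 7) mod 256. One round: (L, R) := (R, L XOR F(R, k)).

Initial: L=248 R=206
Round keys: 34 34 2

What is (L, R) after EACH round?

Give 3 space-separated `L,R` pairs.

Round 1 (k=34): L=206 R=155
Round 2 (k=34): L=155 R=83
Round 3 (k=2): L=83 R=54

Answer: 206,155 155,83 83,54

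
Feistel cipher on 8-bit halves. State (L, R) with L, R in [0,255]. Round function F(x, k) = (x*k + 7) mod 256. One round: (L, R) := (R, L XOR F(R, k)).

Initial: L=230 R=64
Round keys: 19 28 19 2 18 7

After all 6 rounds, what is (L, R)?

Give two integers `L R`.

Round 1 (k=19): L=64 R=33
Round 2 (k=28): L=33 R=227
Round 3 (k=19): L=227 R=193
Round 4 (k=2): L=193 R=106
Round 5 (k=18): L=106 R=186
Round 6 (k=7): L=186 R=119

Answer: 186 119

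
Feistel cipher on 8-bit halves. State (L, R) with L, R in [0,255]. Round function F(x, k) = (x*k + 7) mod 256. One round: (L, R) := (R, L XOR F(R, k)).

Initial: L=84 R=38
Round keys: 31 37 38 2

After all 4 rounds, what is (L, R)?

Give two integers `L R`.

Answer: 62 213

Derivation:
Round 1 (k=31): L=38 R=245
Round 2 (k=37): L=245 R=86
Round 3 (k=38): L=86 R=62
Round 4 (k=2): L=62 R=213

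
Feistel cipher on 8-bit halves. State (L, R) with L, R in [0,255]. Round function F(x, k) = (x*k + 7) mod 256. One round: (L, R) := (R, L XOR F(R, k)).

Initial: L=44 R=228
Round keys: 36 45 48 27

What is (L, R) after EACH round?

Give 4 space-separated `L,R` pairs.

Round 1 (k=36): L=228 R=59
Round 2 (k=45): L=59 R=130
Round 3 (k=48): L=130 R=92
Round 4 (k=27): L=92 R=57

Answer: 228,59 59,130 130,92 92,57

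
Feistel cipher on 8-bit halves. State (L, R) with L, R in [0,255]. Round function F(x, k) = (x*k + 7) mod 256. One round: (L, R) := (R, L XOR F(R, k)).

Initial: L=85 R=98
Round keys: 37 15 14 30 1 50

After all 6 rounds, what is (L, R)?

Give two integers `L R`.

Round 1 (k=37): L=98 R=100
Round 2 (k=15): L=100 R=129
Round 3 (k=14): L=129 R=113
Round 4 (k=30): L=113 R=196
Round 5 (k=1): L=196 R=186
Round 6 (k=50): L=186 R=159

Answer: 186 159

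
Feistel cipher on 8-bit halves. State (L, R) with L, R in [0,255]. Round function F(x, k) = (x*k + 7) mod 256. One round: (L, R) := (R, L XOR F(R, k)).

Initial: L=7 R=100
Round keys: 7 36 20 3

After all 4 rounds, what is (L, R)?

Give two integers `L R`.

Round 1 (k=7): L=100 R=196
Round 2 (k=36): L=196 R=243
Round 3 (k=20): L=243 R=199
Round 4 (k=3): L=199 R=175

Answer: 199 175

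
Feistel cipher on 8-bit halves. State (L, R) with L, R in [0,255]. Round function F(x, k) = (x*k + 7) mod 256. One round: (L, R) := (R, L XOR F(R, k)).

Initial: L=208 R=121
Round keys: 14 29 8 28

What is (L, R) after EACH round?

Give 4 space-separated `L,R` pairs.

Answer: 121,117 117,49 49,250 250,110

Derivation:
Round 1 (k=14): L=121 R=117
Round 2 (k=29): L=117 R=49
Round 3 (k=8): L=49 R=250
Round 4 (k=28): L=250 R=110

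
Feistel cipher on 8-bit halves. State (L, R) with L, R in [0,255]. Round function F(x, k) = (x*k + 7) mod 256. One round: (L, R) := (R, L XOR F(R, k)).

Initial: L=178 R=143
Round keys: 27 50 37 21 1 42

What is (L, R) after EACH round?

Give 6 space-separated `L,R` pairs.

Answer: 143,174 174,140 140,237 237,244 244,22 22,87

Derivation:
Round 1 (k=27): L=143 R=174
Round 2 (k=50): L=174 R=140
Round 3 (k=37): L=140 R=237
Round 4 (k=21): L=237 R=244
Round 5 (k=1): L=244 R=22
Round 6 (k=42): L=22 R=87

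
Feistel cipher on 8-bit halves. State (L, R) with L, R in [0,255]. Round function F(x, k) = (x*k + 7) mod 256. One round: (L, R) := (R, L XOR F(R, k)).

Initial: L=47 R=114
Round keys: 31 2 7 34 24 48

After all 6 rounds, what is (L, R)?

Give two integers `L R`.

Answer: 43 97

Derivation:
Round 1 (k=31): L=114 R=250
Round 2 (k=2): L=250 R=137
Round 3 (k=7): L=137 R=60
Round 4 (k=34): L=60 R=118
Round 5 (k=24): L=118 R=43
Round 6 (k=48): L=43 R=97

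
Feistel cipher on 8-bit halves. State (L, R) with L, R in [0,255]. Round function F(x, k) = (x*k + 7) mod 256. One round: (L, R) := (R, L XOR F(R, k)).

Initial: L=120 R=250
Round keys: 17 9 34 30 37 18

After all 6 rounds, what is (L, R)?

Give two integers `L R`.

Round 1 (k=17): L=250 R=217
Round 2 (k=9): L=217 R=82
Round 3 (k=34): L=82 R=50
Round 4 (k=30): L=50 R=177
Round 5 (k=37): L=177 R=174
Round 6 (k=18): L=174 R=242

Answer: 174 242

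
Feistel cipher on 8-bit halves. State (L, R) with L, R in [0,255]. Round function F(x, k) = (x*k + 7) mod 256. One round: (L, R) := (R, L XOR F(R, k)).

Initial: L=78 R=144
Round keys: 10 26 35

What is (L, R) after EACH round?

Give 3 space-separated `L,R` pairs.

Round 1 (k=10): L=144 R=233
Round 2 (k=26): L=233 R=33
Round 3 (k=35): L=33 R=99

Answer: 144,233 233,33 33,99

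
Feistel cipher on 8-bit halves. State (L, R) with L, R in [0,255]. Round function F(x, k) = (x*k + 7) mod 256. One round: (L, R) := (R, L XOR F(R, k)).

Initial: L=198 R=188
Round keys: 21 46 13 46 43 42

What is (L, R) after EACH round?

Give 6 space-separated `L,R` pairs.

Round 1 (k=21): L=188 R=181
Round 2 (k=46): L=181 R=49
Round 3 (k=13): L=49 R=49
Round 4 (k=46): L=49 R=228
Round 5 (k=43): L=228 R=98
Round 6 (k=42): L=98 R=255

Answer: 188,181 181,49 49,49 49,228 228,98 98,255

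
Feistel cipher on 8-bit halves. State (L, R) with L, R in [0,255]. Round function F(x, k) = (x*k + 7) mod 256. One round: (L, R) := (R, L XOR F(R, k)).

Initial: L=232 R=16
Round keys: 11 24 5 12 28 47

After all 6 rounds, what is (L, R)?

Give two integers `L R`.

Answer: 74 1

Derivation:
Round 1 (k=11): L=16 R=95
Round 2 (k=24): L=95 R=255
Round 3 (k=5): L=255 R=93
Round 4 (k=12): L=93 R=156
Round 5 (k=28): L=156 R=74
Round 6 (k=47): L=74 R=1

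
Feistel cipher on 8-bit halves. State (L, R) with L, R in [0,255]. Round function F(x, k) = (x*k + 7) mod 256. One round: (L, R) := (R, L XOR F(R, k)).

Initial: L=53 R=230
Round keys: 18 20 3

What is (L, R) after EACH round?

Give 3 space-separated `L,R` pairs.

Answer: 230,6 6,153 153,212

Derivation:
Round 1 (k=18): L=230 R=6
Round 2 (k=20): L=6 R=153
Round 3 (k=3): L=153 R=212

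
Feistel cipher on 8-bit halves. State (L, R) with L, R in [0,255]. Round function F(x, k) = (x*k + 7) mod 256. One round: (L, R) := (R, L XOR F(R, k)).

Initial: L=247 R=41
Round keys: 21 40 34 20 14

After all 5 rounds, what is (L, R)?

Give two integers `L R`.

Answer: 81 149

Derivation:
Round 1 (k=21): L=41 R=147
Round 2 (k=40): L=147 R=214
Round 3 (k=34): L=214 R=224
Round 4 (k=20): L=224 R=81
Round 5 (k=14): L=81 R=149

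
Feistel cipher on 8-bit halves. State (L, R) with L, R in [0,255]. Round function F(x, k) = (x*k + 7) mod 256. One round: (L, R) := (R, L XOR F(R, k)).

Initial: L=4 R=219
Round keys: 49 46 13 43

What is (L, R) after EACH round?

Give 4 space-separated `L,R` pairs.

Round 1 (k=49): L=219 R=246
Round 2 (k=46): L=246 R=224
Round 3 (k=13): L=224 R=145
Round 4 (k=43): L=145 R=130

Answer: 219,246 246,224 224,145 145,130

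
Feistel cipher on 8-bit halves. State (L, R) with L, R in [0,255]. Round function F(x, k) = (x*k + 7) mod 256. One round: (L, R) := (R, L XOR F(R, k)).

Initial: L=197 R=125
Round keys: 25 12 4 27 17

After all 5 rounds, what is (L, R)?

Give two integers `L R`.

Answer: 39 88

Derivation:
Round 1 (k=25): L=125 R=249
Round 2 (k=12): L=249 R=206
Round 3 (k=4): L=206 R=198
Round 4 (k=27): L=198 R=39
Round 5 (k=17): L=39 R=88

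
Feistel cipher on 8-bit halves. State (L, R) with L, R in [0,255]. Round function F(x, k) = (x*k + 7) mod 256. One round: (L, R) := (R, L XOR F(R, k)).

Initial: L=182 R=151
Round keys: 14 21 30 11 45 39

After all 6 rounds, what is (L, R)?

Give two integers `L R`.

Answer: 29 106

Derivation:
Round 1 (k=14): L=151 R=255
Round 2 (k=21): L=255 R=101
Round 3 (k=30): L=101 R=34
Round 4 (k=11): L=34 R=24
Round 5 (k=45): L=24 R=29
Round 6 (k=39): L=29 R=106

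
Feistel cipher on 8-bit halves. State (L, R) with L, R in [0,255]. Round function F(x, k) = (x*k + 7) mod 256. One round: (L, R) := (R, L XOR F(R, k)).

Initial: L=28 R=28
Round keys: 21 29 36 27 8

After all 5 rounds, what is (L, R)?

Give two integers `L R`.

Round 1 (k=21): L=28 R=79
Round 2 (k=29): L=79 R=230
Round 3 (k=36): L=230 R=16
Round 4 (k=27): L=16 R=81
Round 5 (k=8): L=81 R=159

Answer: 81 159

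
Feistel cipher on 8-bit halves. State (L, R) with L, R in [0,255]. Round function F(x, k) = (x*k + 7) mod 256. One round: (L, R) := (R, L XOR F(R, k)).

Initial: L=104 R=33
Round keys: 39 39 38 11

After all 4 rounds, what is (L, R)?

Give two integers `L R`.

Round 1 (k=39): L=33 R=102
Round 2 (k=39): L=102 R=176
Round 3 (k=38): L=176 R=65
Round 4 (k=11): L=65 R=98

Answer: 65 98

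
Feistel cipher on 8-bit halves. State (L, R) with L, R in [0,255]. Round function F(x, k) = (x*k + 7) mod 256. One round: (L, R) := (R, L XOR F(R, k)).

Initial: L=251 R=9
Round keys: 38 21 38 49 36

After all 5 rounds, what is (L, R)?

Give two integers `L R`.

Answer: 76 158

Derivation:
Round 1 (k=38): L=9 R=166
Round 2 (k=21): L=166 R=172
Round 3 (k=38): L=172 R=41
Round 4 (k=49): L=41 R=76
Round 5 (k=36): L=76 R=158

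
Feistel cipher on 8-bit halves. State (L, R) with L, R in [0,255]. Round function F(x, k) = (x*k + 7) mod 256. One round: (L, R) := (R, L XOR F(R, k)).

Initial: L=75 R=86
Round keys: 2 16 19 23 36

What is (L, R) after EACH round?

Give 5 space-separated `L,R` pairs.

Answer: 86,248 248,209 209,114 114,148 148,165

Derivation:
Round 1 (k=2): L=86 R=248
Round 2 (k=16): L=248 R=209
Round 3 (k=19): L=209 R=114
Round 4 (k=23): L=114 R=148
Round 5 (k=36): L=148 R=165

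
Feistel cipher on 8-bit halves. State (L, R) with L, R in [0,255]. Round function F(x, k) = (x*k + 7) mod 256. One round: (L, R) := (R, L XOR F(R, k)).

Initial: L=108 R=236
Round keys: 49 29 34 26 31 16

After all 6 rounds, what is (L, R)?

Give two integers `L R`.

Round 1 (k=49): L=236 R=95
Round 2 (k=29): L=95 R=38
Round 3 (k=34): L=38 R=76
Round 4 (k=26): L=76 R=153
Round 5 (k=31): L=153 R=194
Round 6 (k=16): L=194 R=190

Answer: 194 190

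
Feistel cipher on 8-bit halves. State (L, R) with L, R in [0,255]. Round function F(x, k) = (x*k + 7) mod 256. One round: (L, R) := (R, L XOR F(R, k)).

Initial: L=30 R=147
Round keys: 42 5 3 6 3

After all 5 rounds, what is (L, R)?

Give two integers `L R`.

Round 1 (k=42): L=147 R=59
Round 2 (k=5): L=59 R=189
Round 3 (k=3): L=189 R=5
Round 4 (k=6): L=5 R=152
Round 5 (k=3): L=152 R=202

Answer: 152 202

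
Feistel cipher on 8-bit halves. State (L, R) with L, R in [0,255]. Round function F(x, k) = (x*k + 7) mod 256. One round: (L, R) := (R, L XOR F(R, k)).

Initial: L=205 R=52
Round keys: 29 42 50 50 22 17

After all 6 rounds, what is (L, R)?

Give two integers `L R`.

Round 1 (k=29): L=52 R=38
Round 2 (k=42): L=38 R=119
Round 3 (k=50): L=119 R=99
Round 4 (k=50): L=99 R=42
Round 5 (k=22): L=42 R=192
Round 6 (k=17): L=192 R=237

Answer: 192 237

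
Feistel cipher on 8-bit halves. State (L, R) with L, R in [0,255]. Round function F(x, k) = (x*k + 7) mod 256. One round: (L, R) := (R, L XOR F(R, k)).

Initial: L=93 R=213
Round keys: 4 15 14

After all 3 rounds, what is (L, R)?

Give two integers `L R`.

Answer: 180 217

Derivation:
Round 1 (k=4): L=213 R=6
Round 2 (k=15): L=6 R=180
Round 3 (k=14): L=180 R=217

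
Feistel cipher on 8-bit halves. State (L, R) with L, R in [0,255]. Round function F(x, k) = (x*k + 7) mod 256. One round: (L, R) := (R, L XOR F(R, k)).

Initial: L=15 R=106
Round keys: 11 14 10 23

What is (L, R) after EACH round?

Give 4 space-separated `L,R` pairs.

Round 1 (k=11): L=106 R=154
Round 2 (k=14): L=154 R=25
Round 3 (k=10): L=25 R=155
Round 4 (k=23): L=155 R=237

Answer: 106,154 154,25 25,155 155,237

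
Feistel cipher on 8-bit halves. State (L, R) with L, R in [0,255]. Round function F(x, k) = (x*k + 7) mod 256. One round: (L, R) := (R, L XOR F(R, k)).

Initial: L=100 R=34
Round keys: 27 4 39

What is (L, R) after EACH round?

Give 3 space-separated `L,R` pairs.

Answer: 34,249 249,201 201,95

Derivation:
Round 1 (k=27): L=34 R=249
Round 2 (k=4): L=249 R=201
Round 3 (k=39): L=201 R=95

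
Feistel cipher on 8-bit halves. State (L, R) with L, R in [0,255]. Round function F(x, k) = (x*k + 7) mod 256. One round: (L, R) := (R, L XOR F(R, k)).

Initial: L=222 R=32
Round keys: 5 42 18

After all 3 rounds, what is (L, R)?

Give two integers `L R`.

Round 1 (k=5): L=32 R=121
Round 2 (k=42): L=121 R=193
Round 3 (k=18): L=193 R=224

Answer: 193 224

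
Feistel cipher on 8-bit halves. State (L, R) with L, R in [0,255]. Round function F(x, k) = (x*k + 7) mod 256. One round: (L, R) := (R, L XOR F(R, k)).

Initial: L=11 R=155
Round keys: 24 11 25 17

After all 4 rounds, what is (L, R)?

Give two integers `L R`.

Round 1 (k=24): L=155 R=132
Round 2 (k=11): L=132 R=40
Round 3 (k=25): L=40 R=107
Round 4 (k=17): L=107 R=10

Answer: 107 10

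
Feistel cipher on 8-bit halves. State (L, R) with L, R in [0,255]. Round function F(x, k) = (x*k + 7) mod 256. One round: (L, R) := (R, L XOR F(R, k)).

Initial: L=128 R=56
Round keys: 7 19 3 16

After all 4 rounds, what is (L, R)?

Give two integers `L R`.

Answer: 84 91

Derivation:
Round 1 (k=7): L=56 R=15
Round 2 (k=19): L=15 R=28
Round 3 (k=3): L=28 R=84
Round 4 (k=16): L=84 R=91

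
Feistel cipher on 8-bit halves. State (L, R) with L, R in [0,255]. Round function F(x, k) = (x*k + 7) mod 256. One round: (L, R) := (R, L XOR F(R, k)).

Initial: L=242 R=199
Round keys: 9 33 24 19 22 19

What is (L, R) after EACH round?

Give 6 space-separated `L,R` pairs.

Answer: 199,244 244,188 188,83 83,140 140,92 92,87

Derivation:
Round 1 (k=9): L=199 R=244
Round 2 (k=33): L=244 R=188
Round 3 (k=24): L=188 R=83
Round 4 (k=19): L=83 R=140
Round 5 (k=22): L=140 R=92
Round 6 (k=19): L=92 R=87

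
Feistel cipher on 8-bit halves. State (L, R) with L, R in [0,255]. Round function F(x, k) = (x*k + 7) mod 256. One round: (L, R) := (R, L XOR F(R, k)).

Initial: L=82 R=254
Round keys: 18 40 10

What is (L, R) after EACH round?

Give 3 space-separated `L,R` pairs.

Round 1 (k=18): L=254 R=177
Round 2 (k=40): L=177 R=81
Round 3 (k=10): L=81 R=128

Answer: 254,177 177,81 81,128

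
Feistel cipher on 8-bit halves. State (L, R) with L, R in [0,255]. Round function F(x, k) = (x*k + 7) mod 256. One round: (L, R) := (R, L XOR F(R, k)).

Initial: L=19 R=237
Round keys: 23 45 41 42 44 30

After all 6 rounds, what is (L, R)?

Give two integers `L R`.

Round 1 (k=23): L=237 R=65
Round 2 (k=45): L=65 R=153
Round 3 (k=41): L=153 R=201
Round 4 (k=42): L=201 R=152
Round 5 (k=44): L=152 R=238
Round 6 (k=30): L=238 R=115

Answer: 238 115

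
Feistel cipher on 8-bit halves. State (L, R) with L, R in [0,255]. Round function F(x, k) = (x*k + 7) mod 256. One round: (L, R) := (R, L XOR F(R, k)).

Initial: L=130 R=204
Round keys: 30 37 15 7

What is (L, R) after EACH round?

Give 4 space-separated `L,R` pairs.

Round 1 (k=30): L=204 R=109
Round 2 (k=37): L=109 R=4
Round 3 (k=15): L=4 R=46
Round 4 (k=7): L=46 R=77

Answer: 204,109 109,4 4,46 46,77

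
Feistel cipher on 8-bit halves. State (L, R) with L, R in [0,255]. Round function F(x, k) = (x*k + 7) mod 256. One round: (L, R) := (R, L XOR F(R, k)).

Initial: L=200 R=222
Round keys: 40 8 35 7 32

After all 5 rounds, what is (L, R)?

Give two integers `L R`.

Round 1 (k=40): L=222 R=127
Round 2 (k=8): L=127 R=33
Round 3 (k=35): L=33 R=245
Round 4 (k=7): L=245 R=155
Round 5 (k=32): L=155 R=146

Answer: 155 146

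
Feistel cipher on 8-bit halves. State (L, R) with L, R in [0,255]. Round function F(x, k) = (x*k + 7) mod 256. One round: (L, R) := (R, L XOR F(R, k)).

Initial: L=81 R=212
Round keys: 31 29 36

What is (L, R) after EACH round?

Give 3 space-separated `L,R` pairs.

Round 1 (k=31): L=212 R=226
Round 2 (k=29): L=226 R=117
Round 3 (k=36): L=117 R=153

Answer: 212,226 226,117 117,153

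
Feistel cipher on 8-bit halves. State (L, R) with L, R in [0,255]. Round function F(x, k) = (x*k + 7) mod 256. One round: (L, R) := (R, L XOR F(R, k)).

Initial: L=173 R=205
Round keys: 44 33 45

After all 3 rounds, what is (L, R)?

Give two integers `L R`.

Answer: 120 241

Derivation:
Round 1 (k=44): L=205 R=238
Round 2 (k=33): L=238 R=120
Round 3 (k=45): L=120 R=241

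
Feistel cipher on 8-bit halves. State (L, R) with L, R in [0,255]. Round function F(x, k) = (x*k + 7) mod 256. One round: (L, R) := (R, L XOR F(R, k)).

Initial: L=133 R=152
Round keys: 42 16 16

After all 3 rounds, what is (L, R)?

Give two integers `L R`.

Answer: 191 133

Derivation:
Round 1 (k=42): L=152 R=114
Round 2 (k=16): L=114 R=191
Round 3 (k=16): L=191 R=133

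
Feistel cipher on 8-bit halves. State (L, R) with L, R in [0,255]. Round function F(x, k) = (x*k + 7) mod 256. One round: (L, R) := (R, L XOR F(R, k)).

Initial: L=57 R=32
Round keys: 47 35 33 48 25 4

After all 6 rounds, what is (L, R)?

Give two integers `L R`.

Answer: 75 85

Derivation:
Round 1 (k=47): L=32 R=222
Round 2 (k=35): L=222 R=65
Round 3 (k=33): L=65 R=182
Round 4 (k=48): L=182 R=102
Round 5 (k=25): L=102 R=75
Round 6 (k=4): L=75 R=85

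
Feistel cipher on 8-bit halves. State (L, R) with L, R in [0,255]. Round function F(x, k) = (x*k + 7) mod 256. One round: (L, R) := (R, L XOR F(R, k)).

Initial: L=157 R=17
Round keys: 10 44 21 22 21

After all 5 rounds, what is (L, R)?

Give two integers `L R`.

Answer: 11 199

Derivation:
Round 1 (k=10): L=17 R=44
Round 2 (k=44): L=44 R=134
Round 3 (k=21): L=134 R=41
Round 4 (k=22): L=41 R=11
Round 5 (k=21): L=11 R=199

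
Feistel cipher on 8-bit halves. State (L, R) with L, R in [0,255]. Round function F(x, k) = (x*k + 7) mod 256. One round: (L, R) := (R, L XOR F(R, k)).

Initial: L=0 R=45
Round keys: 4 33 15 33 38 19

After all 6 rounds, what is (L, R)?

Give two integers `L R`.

Answer: 182 60

Derivation:
Round 1 (k=4): L=45 R=187
Round 2 (k=33): L=187 R=15
Round 3 (k=15): L=15 R=83
Round 4 (k=33): L=83 R=181
Round 5 (k=38): L=181 R=182
Round 6 (k=19): L=182 R=60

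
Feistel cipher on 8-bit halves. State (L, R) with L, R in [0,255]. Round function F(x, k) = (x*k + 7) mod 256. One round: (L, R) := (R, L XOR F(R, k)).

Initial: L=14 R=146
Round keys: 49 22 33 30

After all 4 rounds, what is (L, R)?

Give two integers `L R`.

Answer: 205 222

Derivation:
Round 1 (k=49): L=146 R=247
Round 2 (k=22): L=247 R=211
Round 3 (k=33): L=211 R=205
Round 4 (k=30): L=205 R=222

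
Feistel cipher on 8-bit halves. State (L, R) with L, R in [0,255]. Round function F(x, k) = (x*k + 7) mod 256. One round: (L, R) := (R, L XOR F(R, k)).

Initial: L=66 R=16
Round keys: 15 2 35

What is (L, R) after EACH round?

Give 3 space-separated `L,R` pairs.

Answer: 16,181 181,97 97,255

Derivation:
Round 1 (k=15): L=16 R=181
Round 2 (k=2): L=181 R=97
Round 3 (k=35): L=97 R=255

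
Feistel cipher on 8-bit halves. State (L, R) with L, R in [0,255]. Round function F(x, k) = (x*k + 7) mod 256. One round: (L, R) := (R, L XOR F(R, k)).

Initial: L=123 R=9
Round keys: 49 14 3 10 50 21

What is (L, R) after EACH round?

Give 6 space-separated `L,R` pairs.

Round 1 (k=49): L=9 R=187
Round 2 (k=14): L=187 R=72
Round 3 (k=3): L=72 R=100
Round 4 (k=10): L=100 R=167
Round 5 (k=50): L=167 R=193
Round 6 (k=21): L=193 R=123

Answer: 9,187 187,72 72,100 100,167 167,193 193,123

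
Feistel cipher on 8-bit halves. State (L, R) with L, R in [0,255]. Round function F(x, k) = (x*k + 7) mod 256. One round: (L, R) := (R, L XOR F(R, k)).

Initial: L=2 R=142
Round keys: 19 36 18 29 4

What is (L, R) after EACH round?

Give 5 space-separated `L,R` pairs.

Round 1 (k=19): L=142 R=147
Round 2 (k=36): L=147 R=61
Round 3 (k=18): L=61 R=194
Round 4 (k=29): L=194 R=60
Round 5 (k=4): L=60 R=53

Answer: 142,147 147,61 61,194 194,60 60,53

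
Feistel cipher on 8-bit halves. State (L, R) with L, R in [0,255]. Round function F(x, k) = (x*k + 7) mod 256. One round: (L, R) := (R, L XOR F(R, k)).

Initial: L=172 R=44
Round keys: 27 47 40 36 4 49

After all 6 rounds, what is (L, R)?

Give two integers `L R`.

Answer: 147 209

Derivation:
Round 1 (k=27): L=44 R=7
Round 2 (k=47): L=7 R=124
Round 3 (k=40): L=124 R=96
Round 4 (k=36): L=96 R=251
Round 5 (k=4): L=251 R=147
Round 6 (k=49): L=147 R=209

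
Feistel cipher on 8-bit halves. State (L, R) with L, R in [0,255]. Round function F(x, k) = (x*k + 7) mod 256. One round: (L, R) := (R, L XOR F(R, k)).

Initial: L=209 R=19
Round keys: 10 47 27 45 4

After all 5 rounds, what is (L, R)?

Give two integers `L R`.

Answer: 30 140

Derivation:
Round 1 (k=10): L=19 R=20
Round 2 (k=47): L=20 R=160
Round 3 (k=27): L=160 R=243
Round 4 (k=45): L=243 R=30
Round 5 (k=4): L=30 R=140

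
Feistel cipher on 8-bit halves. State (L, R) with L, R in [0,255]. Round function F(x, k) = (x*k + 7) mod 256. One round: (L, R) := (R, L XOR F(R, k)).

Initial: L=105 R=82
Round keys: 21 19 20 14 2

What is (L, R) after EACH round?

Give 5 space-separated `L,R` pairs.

Answer: 82,168 168,45 45,35 35,220 220,156

Derivation:
Round 1 (k=21): L=82 R=168
Round 2 (k=19): L=168 R=45
Round 3 (k=20): L=45 R=35
Round 4 (k=14): L=35 R=220
Round 5 (k=2): L=220 R=156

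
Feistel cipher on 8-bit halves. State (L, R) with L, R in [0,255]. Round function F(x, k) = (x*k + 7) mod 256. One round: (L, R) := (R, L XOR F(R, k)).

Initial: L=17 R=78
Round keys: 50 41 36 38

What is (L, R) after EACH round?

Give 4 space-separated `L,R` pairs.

Round 1 (k=50): L=78 R=82
Round 2 (k=41): L=82 R=103
Round 3 (k=36): L=103 R=209
Round 4 (k=38): L=209 R=106

Answer: 78,82 82,103 103,209 209,106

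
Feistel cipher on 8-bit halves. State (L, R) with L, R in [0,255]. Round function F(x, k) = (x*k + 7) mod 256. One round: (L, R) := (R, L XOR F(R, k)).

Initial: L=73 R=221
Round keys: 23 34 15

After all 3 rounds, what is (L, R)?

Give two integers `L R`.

Round 1 (k=23): L=221 R=171
Round 2 (k=34): L=171 R=96
Round 3 (k=15): L=96 R=12

Answer: 96 12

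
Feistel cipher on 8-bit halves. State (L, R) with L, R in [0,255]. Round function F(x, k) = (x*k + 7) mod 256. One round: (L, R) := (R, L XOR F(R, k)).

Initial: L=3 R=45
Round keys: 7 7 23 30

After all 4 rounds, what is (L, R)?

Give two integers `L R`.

Answer: 45 174

Derivation:
Round 1 (k=7): L=45 R=65
Round 2 (k=7): L=65 R=227
Round 3 (k=23): L=227 R=45
Round 4 (k=30): L=45 R=174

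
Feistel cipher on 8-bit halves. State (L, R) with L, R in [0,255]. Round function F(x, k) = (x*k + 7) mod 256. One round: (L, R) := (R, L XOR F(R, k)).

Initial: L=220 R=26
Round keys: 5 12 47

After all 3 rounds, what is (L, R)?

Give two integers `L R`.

Answer: 25 203

Derivation:
Round 1 (k=5): L=26 R=85
Round 2 (k=12): L=85 R=25
Round 3 (k=47): L=25 R=203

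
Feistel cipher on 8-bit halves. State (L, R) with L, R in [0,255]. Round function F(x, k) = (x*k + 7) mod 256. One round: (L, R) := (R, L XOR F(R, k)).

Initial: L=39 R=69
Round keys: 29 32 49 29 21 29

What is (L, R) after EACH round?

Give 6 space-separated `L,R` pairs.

Round 1 (k=29): L=69 R=255
Round 2 (k=32): L=255 R=162
Round 3 (k=49): L=162 R=246
Round 4 (k=29): L=246 R=71
Round 5 (k=21): L=71 R=44
Round 6 (k=29): L=44 R=68

Answer: 69,255 255,162 162,246 246,71 71,44 44,68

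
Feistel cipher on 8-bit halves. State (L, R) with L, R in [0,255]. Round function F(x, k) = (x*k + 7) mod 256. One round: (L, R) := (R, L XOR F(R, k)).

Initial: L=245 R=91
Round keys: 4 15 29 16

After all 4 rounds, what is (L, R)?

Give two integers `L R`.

Answer: 159 77

Derivation:
Round 1 (k=4): L=91 R=134
Round 2 (k=15): L=134 R=186
Round 3 (k=29): L=186 R=159
Round 4 (k=16): L=159 R=77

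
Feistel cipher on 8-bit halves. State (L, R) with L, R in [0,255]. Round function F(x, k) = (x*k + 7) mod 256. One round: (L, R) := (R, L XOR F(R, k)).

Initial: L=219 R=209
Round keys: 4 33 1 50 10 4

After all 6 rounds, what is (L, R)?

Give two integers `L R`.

Round 1 (k=4): L=209 R=144
Round 2 (k=33): L=144 R=70
Round 3 (k=1): L=70 R=221
Round 4 (k=50): L=221 R=119
Round 5 (k=10): L=119 R=112
Round 6 (k=4): L=112 R=176

Answer: 112 176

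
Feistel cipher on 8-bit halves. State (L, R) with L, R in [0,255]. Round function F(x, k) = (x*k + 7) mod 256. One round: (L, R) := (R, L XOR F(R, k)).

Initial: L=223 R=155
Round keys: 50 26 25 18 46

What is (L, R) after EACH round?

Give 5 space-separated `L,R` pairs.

Round 1 (k=50): L=155 R=146
Round 2 (k=26): L=146 R=64
Round 3 (k=25): L=64 R=213
Round 4 (k=18): L=213 R=65
Round 5 (k=46): L=65 R=96

Answer: 155,146 146,64 64,213 213,65 65,96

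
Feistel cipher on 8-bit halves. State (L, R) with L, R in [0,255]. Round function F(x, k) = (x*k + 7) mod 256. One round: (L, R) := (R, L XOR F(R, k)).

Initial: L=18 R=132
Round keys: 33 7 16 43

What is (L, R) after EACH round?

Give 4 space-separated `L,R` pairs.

Answer: 132,25 25,50 50,62 62,67

Derivation:
Round 1 (k=33): L=132 R=25
Round 2 (k=7): L=25 R=50
Round 3 (k=16): L=50 R=62
Round 4 (k=43): L=62 R=67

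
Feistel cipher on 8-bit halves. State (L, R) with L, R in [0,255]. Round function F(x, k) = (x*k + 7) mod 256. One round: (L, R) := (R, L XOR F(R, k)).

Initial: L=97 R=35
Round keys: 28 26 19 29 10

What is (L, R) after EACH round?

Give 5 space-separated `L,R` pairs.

Answer: 35,186 186,200 200,101 101,176 176,130

Derivation:
Round 1 (k=28): L=35 R=186
Round 2 (k=26): L=186 R=200
Round 3 (k=19): L=200 R=101
Round 4 (k=29): L=101 R=176
Round 5 (k=10): L=176 R=130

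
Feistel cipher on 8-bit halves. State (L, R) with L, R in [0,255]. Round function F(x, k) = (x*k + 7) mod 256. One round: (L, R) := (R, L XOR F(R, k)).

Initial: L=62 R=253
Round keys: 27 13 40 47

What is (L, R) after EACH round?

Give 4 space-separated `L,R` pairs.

Answer: 253,136 136,18 18,95 95,106

Derivation:
Round 1 (k=27): L=253 R=136
Round 2 (k=13): L=136 R=18
Round 3 (k=40): L=18 R=95
Round 4 (k=47): L=95 R=106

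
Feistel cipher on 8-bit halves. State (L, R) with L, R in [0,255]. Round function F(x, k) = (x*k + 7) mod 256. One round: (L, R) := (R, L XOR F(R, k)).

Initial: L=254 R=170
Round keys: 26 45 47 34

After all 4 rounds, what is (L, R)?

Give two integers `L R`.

Round 1 (k=26): L=170 R=181
Round 2 (k=45): L=181 R=114
Round 3 (k=47): L=114 R=64
Round 4 (k=34): L=64 R=245

Answer: 64 245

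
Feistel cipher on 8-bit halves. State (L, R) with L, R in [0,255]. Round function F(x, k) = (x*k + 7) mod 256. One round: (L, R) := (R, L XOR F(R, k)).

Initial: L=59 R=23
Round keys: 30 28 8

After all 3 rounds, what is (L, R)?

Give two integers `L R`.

Round 1 (k=30): L=23 R=130
Round 2 (k=28): L=130 R=40
Round 3 (k=8): L=40 R=197

Answer: 40 197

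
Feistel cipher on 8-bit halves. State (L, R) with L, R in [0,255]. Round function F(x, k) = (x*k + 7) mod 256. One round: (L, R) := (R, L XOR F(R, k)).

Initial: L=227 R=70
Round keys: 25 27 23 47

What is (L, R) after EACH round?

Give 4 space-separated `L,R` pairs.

Round 1 (k=25): L=70 R=62
Round 2 (k=27): L=62 R=215
Round 3 (k=23): L=215 R=102
Round 4 (k=47): L=102 R=22

Answer: 70,62 62,215 215,102 102,22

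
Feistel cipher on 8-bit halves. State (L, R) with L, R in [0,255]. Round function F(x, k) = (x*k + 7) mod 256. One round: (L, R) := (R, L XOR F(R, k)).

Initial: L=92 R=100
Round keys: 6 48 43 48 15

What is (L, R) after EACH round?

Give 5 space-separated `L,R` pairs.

Round 1 (k=6): L=100 R=3
Round 2 (k=48): L=3 R=243
Round 3 (k=43): L=243 R=219
Round 4 (k=48): L=219 R=228
Round 5 (k=15): L=228 R=184

Answer: 100,3 3,243 243,219 219,228 228,184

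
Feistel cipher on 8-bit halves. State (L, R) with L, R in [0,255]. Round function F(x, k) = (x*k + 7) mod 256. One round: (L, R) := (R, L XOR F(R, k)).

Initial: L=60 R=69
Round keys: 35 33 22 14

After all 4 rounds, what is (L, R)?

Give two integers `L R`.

Answer: 117 185

Derivation:
Round 1 (k=35): L=69 R=74
Round 2 (k=33): L=74 R=212
Round 3 (k=22): L=212 R=117
Round 4 (k=14): L=117 R=185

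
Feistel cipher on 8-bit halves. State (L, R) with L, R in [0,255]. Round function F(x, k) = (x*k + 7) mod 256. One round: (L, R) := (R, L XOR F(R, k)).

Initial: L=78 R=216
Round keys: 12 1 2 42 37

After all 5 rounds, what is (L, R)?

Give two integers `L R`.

Answer: 155 80

Derivation:
Round 1 (k=12): L=216 R=105
Round 2 (k=1): L=105 R=168
Round 3 (k=2): L=168 R=62
Round 4 (k=42): L=62 R=155
Round 5 (k=37): L=155 R=80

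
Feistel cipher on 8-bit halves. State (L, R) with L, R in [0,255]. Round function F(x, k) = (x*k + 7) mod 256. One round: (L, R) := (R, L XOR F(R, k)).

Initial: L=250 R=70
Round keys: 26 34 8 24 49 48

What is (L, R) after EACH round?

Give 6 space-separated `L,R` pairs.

Answer: 70,217 217,159 159,38 38,8 8,169 169,191

Derivation:
Round 1 (k=26): L=70 R=217
Round 2 (k=34): L=217 R=159
Round 3 (k=8): L=159 R=38
Round 4 (k=24): L=38 R=8
Round 5 (k=49): L=8 R=169
Round 6 (k=48): L=169 R=191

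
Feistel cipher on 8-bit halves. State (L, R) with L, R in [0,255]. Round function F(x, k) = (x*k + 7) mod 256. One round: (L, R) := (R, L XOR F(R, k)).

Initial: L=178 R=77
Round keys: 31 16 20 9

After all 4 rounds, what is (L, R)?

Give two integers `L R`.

Round 1 (k=31): L=77 R=232
Round 2 (k=16): L=232 R=202
Round 3 (k=20): L=202 R=39
Round 4 (k=9): L=39 R=172

Answer: 39 172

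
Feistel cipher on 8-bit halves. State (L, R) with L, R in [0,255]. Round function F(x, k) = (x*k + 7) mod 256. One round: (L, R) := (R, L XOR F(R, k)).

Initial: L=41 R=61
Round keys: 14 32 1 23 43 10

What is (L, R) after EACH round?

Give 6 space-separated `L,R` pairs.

Answer: 61,116 116,186 186,181 181,240 240,226 226,43

Derivation:
Round 1 (k=14): L=61 R=116
Round 2 (k=32): L=116 R=186
Round 3 (k=1): L=186 R=181
Round 4 (k=23): L=181 R=240
Round 5 (k=43): L=240 R=226
Round 6 (k=10): L=226 R=43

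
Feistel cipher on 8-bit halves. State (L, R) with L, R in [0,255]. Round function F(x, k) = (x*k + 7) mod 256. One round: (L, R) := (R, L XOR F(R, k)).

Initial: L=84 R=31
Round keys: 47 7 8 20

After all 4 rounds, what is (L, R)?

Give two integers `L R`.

Answer: 203 135

Derivation:
Round 1 (k=47): L=31 R=236
Round 2 (k=7): L=236 R=100
Round 3 (k=8): L=100 R=203
Round 4 (k=20): L=203 R=135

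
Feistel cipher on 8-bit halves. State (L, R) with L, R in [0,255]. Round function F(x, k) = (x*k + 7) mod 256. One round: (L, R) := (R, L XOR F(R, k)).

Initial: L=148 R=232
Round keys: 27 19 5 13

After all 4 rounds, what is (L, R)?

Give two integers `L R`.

Answer: 60 131

Derivation:
Round 1 (k=27): L=232 R=235
Round 2 (k=19): L=235 R=144
Round 3 (k=5): L=144 R=60
Round 4 (k=13): L=60 R=131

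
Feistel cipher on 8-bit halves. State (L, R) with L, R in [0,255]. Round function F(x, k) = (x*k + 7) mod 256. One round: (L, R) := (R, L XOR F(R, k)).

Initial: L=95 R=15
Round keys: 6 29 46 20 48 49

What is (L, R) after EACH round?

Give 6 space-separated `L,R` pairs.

Answer: 15,62 62,2 2,93 93,73 73,234 234,152

Derivation:
Round 1 (k=6): L=15 R=62
Round 2 (k=29): L=62 R=2
Round 3 (k=46): L=2 R=93
Round 4 (k=20): L=93 R=73
Round 5 (k=48): L=73 R=234
Round 6 (k=49): L=234 R=152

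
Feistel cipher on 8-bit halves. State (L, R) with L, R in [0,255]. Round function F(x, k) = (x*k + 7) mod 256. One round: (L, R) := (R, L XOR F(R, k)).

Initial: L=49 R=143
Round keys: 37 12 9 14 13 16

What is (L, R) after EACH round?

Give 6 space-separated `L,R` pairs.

Round 1 (k=37): L=143 R=131
Round 2 (k=12): L=131 R=164
Round 3 (k=9): L=164 R=72
Round 4 (k=14): L=72 R=83
Round 5 (k=13): L=83 R=118
Round 6 (k=16): L=118 R=52

Answer: 143,131 131,164 164,72 72,83 83,118 118,52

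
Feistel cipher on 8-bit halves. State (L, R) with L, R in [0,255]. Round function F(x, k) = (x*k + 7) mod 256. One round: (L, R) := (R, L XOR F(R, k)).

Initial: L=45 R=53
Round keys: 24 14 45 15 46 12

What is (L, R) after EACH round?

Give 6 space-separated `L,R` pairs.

Answer: 53,210 210,182 182,215 215,22 22,44 44,1

Derivation:
Round 1 (k=24): L=53 R=210
Round 2 (k=14): L=210 R=182
Round 3 (k=45): L=182 R=215
Round 4 (k=15): L=215 R=22
Round 5 (k=46): L=22 R=44
Round 6 (k=12): L=44 R=1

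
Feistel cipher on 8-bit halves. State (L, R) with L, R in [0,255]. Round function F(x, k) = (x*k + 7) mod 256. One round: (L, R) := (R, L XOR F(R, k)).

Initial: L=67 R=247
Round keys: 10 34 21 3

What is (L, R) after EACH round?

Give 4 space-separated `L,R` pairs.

Round 1 (k=10): L=247 R=238
Round 2 (k=34): L=238 R=84
Round 3 (k=21): L=84 R=5
Round 4 (k=3): L=5 R=66

Answer: 247,238 238,84 84,5 5,66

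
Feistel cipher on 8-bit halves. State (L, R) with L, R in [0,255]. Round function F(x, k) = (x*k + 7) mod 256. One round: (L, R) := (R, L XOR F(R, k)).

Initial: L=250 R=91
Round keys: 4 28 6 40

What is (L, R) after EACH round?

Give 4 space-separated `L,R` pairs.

Round 1 (k=4): L=91 R=137
Round 2 (k=28): L=137 R=88
Round 3 (k=6): L=88 R=158
Round 4 (k=40): L=158 R=239

Answer: 91,137 137,88 88,158 158,239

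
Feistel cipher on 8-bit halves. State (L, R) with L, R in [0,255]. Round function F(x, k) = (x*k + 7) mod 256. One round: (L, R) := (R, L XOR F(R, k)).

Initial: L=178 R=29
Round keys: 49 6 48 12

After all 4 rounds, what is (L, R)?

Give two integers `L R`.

Answer: 1 229

Derivation:
Round 1 (k=49): L=29 R=38
Round 2 (k=6): L=38 R=246
Round 3 (k=48): L=246 R=1
Round 4 (k=12): L=1 R=229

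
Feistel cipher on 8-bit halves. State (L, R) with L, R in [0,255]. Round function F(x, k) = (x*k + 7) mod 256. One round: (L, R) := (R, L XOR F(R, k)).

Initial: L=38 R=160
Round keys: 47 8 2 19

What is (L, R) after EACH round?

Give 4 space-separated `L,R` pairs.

Answer: 160,65 65,175 175,36 36,28

Derivation:
Round 1 (k=47): L=160 R=65
Round 2 (k=8): L=65 R=175
Round 3 (k=2): L=175 R=36
Round 4 (k=19): L=36 R=28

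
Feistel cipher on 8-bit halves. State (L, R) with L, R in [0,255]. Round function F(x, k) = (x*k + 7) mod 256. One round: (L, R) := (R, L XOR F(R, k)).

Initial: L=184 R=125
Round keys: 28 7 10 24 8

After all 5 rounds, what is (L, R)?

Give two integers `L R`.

Answer: 222 93

Derivation:
Round 1 (k=28): L=125 R=11
Round 2 (k=7): L=11 R=41
Round 3 (k=10): L=41 R=170
Round 4 (k=24): L=170 R=222
Round 5 (k=8): L=222 R=93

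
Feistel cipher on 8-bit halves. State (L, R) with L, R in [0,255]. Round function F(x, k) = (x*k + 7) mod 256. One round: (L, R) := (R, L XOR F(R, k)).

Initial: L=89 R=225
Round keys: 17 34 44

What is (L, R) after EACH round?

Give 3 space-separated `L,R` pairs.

Answer: 225,161 161,136 136,198

Derivation:
Round 1 (k=17): L=225 R=161
Round 2 (k=34): L=161 R=136
Round 3 (k=44): L=136 R=198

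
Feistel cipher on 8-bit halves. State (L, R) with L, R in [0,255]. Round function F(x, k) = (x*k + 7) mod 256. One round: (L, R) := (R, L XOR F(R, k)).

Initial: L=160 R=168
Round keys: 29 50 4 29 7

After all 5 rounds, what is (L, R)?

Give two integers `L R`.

Round 1 (k=29): L=168 R=175
Round 2 (k=50): L=175 R=157
Round 3 (k=4): L=157 R=212
Round 4 (k=29): L=212 R=150
Round 5 (k=7): L=150 R=245

Answer: 150 245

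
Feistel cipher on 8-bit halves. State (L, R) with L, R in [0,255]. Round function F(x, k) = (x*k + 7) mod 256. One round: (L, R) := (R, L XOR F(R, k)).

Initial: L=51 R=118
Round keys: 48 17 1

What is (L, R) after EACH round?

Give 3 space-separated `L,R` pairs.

Round 1 (k=48): L=118 R=20
Round 2 (k=17): L=20 R=45
Round 3 (k=1): L=45 R=32

Answer: 118,20 20,45 45,32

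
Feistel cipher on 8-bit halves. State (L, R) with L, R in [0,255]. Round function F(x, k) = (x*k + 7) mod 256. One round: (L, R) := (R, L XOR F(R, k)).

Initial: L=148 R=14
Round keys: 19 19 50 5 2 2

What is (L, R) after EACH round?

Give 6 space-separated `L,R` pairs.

Round 1 (k=19): L=14 R=133
Round 2 (k=19): L=133 R=232
Round 3 (k=50): L=232 R=210
Round 4 (k=5): L=210 R=201
Round 5 (k=2): L=201 R=75
Round 6 (k=2): L=75 R=84

Answer: 14,133 133,232 232,210 210,201 201,75 75,84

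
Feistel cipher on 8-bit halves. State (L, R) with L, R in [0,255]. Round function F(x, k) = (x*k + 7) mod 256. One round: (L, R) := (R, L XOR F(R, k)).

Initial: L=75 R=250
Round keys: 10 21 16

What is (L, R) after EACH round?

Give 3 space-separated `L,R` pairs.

Answer: 250,128 128,125 125,87

Derivation:
Round 1 (k=10): L=250 R=128
Round 2 (k=21): L=128 R=125
Round 3 (k=16): L=125 R=87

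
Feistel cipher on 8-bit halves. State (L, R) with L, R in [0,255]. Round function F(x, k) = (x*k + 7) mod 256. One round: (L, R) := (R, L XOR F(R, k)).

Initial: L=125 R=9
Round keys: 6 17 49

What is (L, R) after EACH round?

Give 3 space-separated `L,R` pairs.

Answer: 9,64 64,78 78,181

Derivation:
Round 1 (k=6): L=9 R=64
Round 2 (k=17): L=64 R=78
Round 3 (k=49): L=78 R=181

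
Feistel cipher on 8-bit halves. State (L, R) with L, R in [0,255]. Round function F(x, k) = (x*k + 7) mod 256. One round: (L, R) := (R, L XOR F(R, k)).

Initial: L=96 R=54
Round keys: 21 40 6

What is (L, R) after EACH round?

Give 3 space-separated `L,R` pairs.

Round 1 (k=21): L=54 R=21
Round 2 (k=40): L=21 R=121
Round 3 (k=6): L=121 R=200

Answer: 54,21 21,121 121,200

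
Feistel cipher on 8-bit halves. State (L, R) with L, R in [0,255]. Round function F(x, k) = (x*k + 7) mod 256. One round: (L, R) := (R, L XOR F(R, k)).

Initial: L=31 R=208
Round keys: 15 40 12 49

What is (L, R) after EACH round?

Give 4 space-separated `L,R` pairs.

Round 1 (k=15): L=208 R=40
Round 2 (k=40): L=40 R=151
Round 3 (k=12): L=151 R=51
Round 4 (k=49): L=51 R=93

Answer: 208,40 40,151 151,51 51,93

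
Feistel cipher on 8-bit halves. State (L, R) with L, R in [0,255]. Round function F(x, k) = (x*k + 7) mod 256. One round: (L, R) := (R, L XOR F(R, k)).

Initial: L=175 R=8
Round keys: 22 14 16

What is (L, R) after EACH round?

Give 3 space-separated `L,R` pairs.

Round 1 (k=22): L=8 R=24
Round 2 (k=14): L=24 R=95
Round 3 (k=16): L=95 R=239

Answer: 8,24 24,95 95,239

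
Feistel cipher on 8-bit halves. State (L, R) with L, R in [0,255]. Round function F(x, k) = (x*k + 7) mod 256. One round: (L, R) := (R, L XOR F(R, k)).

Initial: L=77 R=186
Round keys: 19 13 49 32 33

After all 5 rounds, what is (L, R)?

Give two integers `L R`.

Answer: 130 173

Derivation:
Round 1 (k=19): L=186 R=152
Round 2 (k=13): L=152 R=5
Round 3 (k=49): L=5 R=100
Round 4 (k=32): L=100 R=130
Round 5 (k=33): L=130 R=173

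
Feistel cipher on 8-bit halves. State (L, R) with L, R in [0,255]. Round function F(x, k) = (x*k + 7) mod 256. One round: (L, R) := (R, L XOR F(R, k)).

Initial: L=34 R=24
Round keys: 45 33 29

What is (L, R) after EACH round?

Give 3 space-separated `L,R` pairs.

Round 1 (k=45): L=24 R=29
Round 2 (k=33): L=29 R=220
Round 3 (k=29): L=220 R=238

Answer: 24,29 29,220 220,238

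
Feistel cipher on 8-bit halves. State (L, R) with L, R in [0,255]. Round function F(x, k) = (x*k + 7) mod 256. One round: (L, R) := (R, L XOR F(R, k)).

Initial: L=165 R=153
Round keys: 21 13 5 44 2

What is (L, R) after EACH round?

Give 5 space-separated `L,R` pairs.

Round 1 (k=21): L=153 R=49
Round 2 (k=13): L=49 R=29
Round 3 (k=5): L=29 R=169
Round 4 (k=44): L=169 R=14
Round 5 (k=2): L=14 R=138

Answer: 153,49 49,29 29,169 169,14 14,138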